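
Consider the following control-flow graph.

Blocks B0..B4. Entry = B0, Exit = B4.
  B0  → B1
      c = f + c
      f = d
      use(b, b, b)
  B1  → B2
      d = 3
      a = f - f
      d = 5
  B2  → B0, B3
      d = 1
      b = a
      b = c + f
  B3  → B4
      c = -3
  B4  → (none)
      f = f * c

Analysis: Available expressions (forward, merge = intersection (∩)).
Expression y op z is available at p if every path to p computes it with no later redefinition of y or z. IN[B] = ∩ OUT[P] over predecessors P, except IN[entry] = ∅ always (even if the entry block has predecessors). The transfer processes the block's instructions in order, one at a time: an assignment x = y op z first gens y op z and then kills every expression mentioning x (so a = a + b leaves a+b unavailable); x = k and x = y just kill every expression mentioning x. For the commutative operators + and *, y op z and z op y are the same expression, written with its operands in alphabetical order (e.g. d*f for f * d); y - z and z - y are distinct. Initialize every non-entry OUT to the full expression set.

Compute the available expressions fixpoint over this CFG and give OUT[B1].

Per-block solution:
  B0:  IN={}  OUT={}
  B1:  IN={}  OUT={f-f}
  B2:  IN={f-f}  OUT={c+f, f-f}
  B3:  IN={c+f, f-f}  OUT={f-f}
  B4:  IN={f-f}  OUT={}

Merge at B1: IN[B1] = OUT[B0] = {}
Applying B1's transfer function to that IN value gives OUT[B1] (row B1 above).

Answer: {f-f}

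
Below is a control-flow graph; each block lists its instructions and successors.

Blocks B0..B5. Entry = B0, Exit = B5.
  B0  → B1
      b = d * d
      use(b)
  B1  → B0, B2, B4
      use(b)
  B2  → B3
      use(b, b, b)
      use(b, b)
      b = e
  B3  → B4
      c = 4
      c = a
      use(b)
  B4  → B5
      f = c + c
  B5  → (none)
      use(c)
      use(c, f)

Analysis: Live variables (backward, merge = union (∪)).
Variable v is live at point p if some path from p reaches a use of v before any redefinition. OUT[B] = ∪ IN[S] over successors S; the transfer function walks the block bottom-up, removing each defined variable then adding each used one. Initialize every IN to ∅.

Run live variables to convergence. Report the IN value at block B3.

Answer: {a, b}

Working:
Fixpoint table:
  B0:  IN={a, c, d, e}  OUT={a, b, c, d, e}
  B1:  IN={a, b, c, d, e}  OUT={a, b, c, d, e}
  B2:  IN={a, b, e}  OUT={a, b}
  B3:  IN={a, b}  OUT={c}
  B4:  IN={c}  OUT={c, f}
  B5:  IN={c, f}  OUT={}

Merge at B3: OUT[B3] = IN[B4] = {c}
Applying B3's transfer function to that OUT value gives IN[B3] (row B3 above).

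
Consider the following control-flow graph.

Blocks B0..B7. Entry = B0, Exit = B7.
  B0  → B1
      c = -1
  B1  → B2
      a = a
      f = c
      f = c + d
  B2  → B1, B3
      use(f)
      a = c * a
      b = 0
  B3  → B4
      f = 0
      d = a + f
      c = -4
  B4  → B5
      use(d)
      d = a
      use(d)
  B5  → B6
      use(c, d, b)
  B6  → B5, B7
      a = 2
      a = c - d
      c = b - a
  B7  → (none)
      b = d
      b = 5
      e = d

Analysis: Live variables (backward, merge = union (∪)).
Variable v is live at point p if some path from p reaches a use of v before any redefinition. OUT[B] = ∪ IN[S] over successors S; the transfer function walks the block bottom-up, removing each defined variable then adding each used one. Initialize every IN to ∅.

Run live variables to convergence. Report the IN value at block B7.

Fixpoint table:
  B0:  IN={a, d}  OUT={a, c, d}
  B1:  IN={a, c, d}  OUT={a, c, d, f}
  B2:  IN={a, c, d, f}  OUT={a, b, c, d}
  B3:  IN={a, b}  OUT={a, b, c, d}
  B4:  IN={a, b, c, d}  OUT={b, c, d}
  B5:  IN={b, c, d}  OUT={b, c, d}
  B6:  IN={b, c, d}  OUT={b, c, d}
  B7:  IN={d}  OUT={}

B7 is the boundary node: OUT[B7] = {}
Applying B7's transfer function to that OUT value gives IN[B7] (row B7 above).

Answer: {d}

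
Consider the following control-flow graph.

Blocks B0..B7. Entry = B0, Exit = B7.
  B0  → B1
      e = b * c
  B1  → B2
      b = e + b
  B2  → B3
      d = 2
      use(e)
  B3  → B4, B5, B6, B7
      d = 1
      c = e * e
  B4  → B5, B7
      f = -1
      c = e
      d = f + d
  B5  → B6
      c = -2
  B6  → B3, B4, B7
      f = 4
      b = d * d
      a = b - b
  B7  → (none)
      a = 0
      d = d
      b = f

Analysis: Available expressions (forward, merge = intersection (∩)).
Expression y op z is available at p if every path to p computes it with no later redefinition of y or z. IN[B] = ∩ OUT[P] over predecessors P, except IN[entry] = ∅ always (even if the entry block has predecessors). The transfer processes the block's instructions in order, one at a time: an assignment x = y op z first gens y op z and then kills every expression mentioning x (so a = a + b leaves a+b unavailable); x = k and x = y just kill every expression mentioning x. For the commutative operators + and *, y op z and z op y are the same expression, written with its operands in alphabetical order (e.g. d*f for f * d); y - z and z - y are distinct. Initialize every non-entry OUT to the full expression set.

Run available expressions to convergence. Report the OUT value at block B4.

Answer: {e*e}

Derivation:
Per-block solution:
  B0:  IN={}  OUT={b*c}
  B1:  IN={b*c}  OUT={}
  B2:  IN={}  OUT={}
  B3:  IN={}  OUT={e*e}
  B4:  IN={e*e}  OUT={e*e}
  B5:  IN={e*e}  OUT={e*e}
  B6:  IN={e*e}  OUT={b-b, d*d, e*e}
  B7:  IN={e*e}  OUT={e*e}

Merge at B4: IN[B4] = OUT[B3] ∩ OUT[B6] = {e*e}
Applying B4's transfer function to that IN value gives OUT[B4] (row B4 above).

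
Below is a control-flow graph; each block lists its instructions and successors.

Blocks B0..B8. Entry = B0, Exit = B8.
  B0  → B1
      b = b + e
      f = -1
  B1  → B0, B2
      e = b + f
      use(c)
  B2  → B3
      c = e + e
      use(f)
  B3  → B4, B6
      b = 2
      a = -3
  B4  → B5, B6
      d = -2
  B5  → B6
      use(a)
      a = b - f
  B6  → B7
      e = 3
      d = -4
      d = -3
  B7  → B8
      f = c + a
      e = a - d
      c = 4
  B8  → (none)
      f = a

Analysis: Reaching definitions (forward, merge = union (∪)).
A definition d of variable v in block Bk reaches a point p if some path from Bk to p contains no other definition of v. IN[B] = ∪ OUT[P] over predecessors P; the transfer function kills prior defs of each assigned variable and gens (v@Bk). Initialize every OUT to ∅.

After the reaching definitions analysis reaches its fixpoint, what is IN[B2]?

Per-block solution:
  B0:  IN={b@B0, e@B1, f@B0}  OUT={b@B0, e@B1, f@B0}
  B1:  IN={b@B0, e@B1, f@B0}  OUT={b@B0, e@B1, f@B0}
  B2:  IN={b@B0, e@B1, f@B0}  OUT={b@B0, c@B2, e@B1, f@B0}
  B3:  IN={b@B0, c@B2, e@B1, f@B0}  OUT={a@B3, b@B3, c@B2, e@B1, f@B0}
  B4:  IN={a@B3, b@B3, c@B2, e@B1, f@B0}  OUT={a@B3, b@B3, c@B2, d@B4, e@B1, f@B0}
  B5:  IN={a@B3, b@B3, c@B2, d@B4, e@B1, f@B0}  OUT={a@B5, b@B3, c@B2, d@B4, e@B1, f@B0}
  B6:  IN={a@B3, a@B5, b@B3, c@B2, d@B4, e@B1, f@B0}  OUT={a@B3, a@B5, b@B3, c@B2, d@B6, e@B6, f@B0}
  B7:  IN={a@B3, a@B5, b@B3, c@B2, d@B6, e@B6, f@B0}  OUT={a@B3, a@B5, b@B3, c@B7, d@B6, e@B7, f@B7}
  B8:  IN={a@B3, a@B5, b@B3, c@B7, d@B6, e@B7, f@B7}  OUT={a@B3, a@B5, b@B3, c@B7, d@B6, e@B7, f@B8}

Merge at B2: IN[B2] = OUT[B1] = {b@B0, e@B1, f@B0}

Answer: {b@B0, e@B1, f@B0}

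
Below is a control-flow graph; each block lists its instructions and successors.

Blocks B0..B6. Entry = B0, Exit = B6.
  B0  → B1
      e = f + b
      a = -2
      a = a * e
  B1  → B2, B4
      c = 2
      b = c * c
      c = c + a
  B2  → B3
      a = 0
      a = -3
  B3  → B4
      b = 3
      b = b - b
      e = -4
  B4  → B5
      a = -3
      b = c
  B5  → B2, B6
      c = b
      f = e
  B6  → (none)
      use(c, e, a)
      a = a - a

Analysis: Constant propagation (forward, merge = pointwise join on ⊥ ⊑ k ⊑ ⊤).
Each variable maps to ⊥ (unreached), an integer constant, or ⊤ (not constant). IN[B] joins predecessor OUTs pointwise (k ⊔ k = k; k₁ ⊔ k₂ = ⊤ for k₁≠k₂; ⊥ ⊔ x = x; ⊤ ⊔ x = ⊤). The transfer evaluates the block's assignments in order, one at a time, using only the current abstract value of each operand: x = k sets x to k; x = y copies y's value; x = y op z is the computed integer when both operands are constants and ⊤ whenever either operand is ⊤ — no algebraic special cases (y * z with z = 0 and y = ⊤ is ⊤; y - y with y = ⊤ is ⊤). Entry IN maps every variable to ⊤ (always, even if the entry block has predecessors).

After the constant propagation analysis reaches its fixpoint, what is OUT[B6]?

Fixpoint table:
  B0: | IN=(all ⊤) | OUT=(all ⊤)
  B1: | IN=(all ⊤) | OUT={b:4; rest ⊤}
  B2: | IN=(all ⊤) | OUT={a:-3; rest ⊤}
  B3: | IN={a:-3; rest ⊤} | OUT={a:-3, b:0, e:-4; rest ⊤}
  B4: | IN=(all ⊤) | OUT={a:-3; rest ⊤}
  B5: | IN={a:-3; rest ⊤} | OUT={a:-3; rest ⊤}
  B6: | IN={a:-3; rest ⊤} | OUT={a:0; rest ⊤}

Merge at B6: IN[B6] = OUT[B5] = {a: -3, b: ⊤, c: ⊤, d: ⊤, e: ⊤, f: ⊤}
Applying B6's transfer function to that IN value gives OUT[B6] (row B6 above).

Answer: {a: 0, b: ⊤, c: ⊤, d: ⊤, e: ⊤, f: ⊤}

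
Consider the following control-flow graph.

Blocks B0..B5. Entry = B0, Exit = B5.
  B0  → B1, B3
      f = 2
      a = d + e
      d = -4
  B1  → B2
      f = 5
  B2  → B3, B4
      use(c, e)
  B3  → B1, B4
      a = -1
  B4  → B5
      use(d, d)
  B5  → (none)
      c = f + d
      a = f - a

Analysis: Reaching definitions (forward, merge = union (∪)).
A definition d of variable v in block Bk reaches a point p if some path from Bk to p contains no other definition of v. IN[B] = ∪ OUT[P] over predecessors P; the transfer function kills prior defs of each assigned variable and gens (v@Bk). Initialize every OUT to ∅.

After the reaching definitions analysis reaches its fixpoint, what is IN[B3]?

Fixpoint table:
  B0:   IN={}   OUT={a@B0, d@B0, f@B0}
  B1:   IN={a@B0, a@B3, d@B0, f@B0, f@B1}   OUT={a@B0, a@B3, d@B0, f@B1}
  B2:   IN={a@B0, a@B3, d@B0, f@B1}   OUT={a@B0, a@B3, d@B0, f@B1}
  B3:   IN={a@B0, a@B3, d@B0, f@B0, f@B1}   OUT={a@B3, d@B0, f@B0, f@B1}
  B4:   IN={a@B0, a@B3, d@B0, f@B0, f@B1}   OUT={a@B0, a@B3, d@B0, f@B0, f@B1}
  B5:   IN={a@B0, a@B3, d@B0, f@B0, f@B1}   OUT={a@B5, c@B5, d@B0, f@B0, f@B1}

Merge at B3: IN[B3] = OUT[B0] ⊔ OUT[B2] = {a@B0, a@B3, d@B0, f@B0, f@B1}

Answer: {a@B0, a@B3, d@B0, f@B0, f@B1}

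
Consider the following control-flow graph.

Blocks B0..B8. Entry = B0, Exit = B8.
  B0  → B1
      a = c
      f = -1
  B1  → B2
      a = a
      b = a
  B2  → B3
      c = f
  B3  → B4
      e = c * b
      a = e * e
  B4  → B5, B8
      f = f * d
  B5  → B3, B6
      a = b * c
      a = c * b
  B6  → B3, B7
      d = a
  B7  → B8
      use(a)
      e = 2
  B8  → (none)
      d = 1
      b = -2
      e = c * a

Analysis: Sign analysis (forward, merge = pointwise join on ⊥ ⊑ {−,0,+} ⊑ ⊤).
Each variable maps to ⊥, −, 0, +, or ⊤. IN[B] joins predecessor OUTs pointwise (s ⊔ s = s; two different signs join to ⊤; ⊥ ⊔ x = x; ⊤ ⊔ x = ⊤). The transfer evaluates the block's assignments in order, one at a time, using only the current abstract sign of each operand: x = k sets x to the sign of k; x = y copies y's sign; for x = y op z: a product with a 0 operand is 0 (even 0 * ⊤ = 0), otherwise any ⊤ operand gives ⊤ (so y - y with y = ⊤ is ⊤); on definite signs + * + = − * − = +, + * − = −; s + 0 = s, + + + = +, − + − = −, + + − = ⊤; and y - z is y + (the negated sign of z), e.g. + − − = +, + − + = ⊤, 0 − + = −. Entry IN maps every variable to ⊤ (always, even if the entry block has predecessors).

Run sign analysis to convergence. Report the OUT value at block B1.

Converged values:
  B0: | IN=(all ⊤) | OUT={f:-; rest ⊤}
  B1: | IN={f:-; rest ⊤} | OUT={f:-; rest ⊤}
  B2: | IN={f:-; rest ⊤} | OUT={c:-, f:-; rest ⊤}
  B3: | IN={c:-; rest ⊤} | OUT={c:-; rest ⊤}
  B4: | IN={c:-; rest ⊤} | OUT={c:-; rest ⊤}
  B5: | IN={c:-; rest ⊤} | OUT={c:-; rest ⊤}
  B6: | IN={c:-; rest ⊤} | OUT={c:-; rest ⊤}
  B7: | IN={c:-; rest ⊤} | OUT={c:-, e:+; rest ⊤}
  B8: | IN={c:-; rest ⊤} | OUT={b:-, c:-, d:+; rest ⊤}

Merge at B1: IN[B1] = OUT[B0] = {a: ⊤, b: ⊤, c: ⊤, d: ⊤, e: ⊤, f: -}
Applying B1's transfer function to that IN value gives OUT[B1] (row B1 above).

Answer: {a: ⊤, b: ⊤, c: ⊤, d: ⊤, e: ⊤, f: -}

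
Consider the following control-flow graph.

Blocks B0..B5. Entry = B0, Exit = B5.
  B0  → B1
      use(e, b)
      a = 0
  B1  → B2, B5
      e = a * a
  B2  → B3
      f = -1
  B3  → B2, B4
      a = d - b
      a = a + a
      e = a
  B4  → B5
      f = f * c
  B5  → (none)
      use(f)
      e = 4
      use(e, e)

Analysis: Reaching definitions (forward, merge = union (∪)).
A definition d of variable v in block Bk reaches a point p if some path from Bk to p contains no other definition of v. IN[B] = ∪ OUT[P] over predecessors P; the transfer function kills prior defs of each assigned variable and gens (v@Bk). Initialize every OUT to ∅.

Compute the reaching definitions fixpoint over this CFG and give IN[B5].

Converged values:
  B0:  IN={}  OUT={a@B0}
  B1:  IN={a@B0}  OUT={a@B0, e@B1}
  B2:  IN={a@B0, a@B3, e@B1, e@B3, f@B2}  OUT={a@B0, a@B3, e@B1, e@B3, f@B2}
  B3:  IN={a@B0, a@B3, e@B1, e@B3, f@B2}  OUT={a@B3, e@B3, f@B2}
  B4:  IN={a@B3, e@B3, f@B2}  OUT={a@B3, e@B3, f@B4}
  B5:  IN={a@B0, a@B3, e@B1, e@B3, f@B4}  OUT={a@B0, a@B3, e@B5, f@B4}

Merge at B5: IN[B5] = OUT[B1] ⊔ OUT[B4] = {a@B0, a@B3, e@B1, e@B3, f@B4}

Answer: {a@B0, a@B3, e@B1, e@B3, f@B4}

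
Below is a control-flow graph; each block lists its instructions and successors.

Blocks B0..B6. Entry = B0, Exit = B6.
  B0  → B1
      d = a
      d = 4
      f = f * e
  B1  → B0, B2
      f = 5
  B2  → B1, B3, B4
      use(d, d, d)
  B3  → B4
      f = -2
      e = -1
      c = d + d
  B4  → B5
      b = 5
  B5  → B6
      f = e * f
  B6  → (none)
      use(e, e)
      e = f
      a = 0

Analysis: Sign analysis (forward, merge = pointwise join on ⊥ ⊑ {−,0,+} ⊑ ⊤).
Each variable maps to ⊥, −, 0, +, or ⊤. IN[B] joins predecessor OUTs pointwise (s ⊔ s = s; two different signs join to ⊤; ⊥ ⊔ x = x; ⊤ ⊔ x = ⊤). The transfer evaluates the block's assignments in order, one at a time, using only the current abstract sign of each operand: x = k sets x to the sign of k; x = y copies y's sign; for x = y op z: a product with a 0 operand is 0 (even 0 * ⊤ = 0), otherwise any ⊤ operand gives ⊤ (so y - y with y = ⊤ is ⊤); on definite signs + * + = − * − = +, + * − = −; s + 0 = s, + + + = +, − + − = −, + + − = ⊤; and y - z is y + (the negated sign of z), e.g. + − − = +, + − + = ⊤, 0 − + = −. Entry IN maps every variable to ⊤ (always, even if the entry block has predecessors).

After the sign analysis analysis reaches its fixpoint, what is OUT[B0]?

Answer: {a: ⊤, b: ⊤, c: ⊤, d: +, e: ⊤, f: ⊤}

Trace:
Converged values:
  B0: | IN=(all ⊤) | OUT={d:+; rest ⊤}
  B1: | IN={d:+; rest ⊤} | OUT={d:+, f:+; rest ⊤}
  B2: | IN={d:+, f:+; rest ⊤} | OUT={d:+, f:+; rest ⊤}
  B3: | IN={d:+, f:+; rest ⊤} | OUT={c:+, d:+, e:-, f:-; rest ⊤}
  B4: | IN={d:+; rest ⊤} | OUT={b:+, d:+; rest ⊤}
  B5: | IN={b:+, d:+; rest ⊤} | OUT={b:+, d:+; rest ⊤}
  B6: | IN={b:+, d:+; rest ⊤} | OUT={a:0, b:+, d:+; rest ⊤}

Merge at B0 (entry node, so the boundary value (all ⊤) is joined with the incoming edge(s)): IN[B0] = (all ⊤) ⊔ OUT[B1] = {a: ⊤, b: ⊤, c: ⊤, d: ⊤, e: ⊤, f: ⊤}
Applying B0's transfer function to that IN value gives OUT[B0] (row B0 above).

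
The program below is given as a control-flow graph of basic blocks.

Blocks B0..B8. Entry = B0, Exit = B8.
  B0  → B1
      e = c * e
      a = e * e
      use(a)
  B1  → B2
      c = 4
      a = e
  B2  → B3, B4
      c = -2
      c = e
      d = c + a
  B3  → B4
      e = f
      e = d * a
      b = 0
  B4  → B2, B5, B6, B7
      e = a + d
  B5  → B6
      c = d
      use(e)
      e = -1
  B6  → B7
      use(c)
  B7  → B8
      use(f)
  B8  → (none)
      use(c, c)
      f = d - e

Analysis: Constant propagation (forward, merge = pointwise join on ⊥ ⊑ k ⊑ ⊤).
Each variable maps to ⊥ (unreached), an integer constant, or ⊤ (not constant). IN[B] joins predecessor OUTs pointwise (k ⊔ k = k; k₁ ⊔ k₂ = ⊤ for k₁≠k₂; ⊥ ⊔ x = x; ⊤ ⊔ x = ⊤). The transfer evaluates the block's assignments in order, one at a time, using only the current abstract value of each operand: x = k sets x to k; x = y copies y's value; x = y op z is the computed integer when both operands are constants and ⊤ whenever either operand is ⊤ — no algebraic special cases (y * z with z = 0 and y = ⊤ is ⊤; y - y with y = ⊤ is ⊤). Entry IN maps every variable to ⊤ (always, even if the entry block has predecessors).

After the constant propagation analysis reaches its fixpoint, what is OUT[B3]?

Fixpoint table:
  B0:  IN=(all ⊤)  OUT=(all ⊤)
  B1:  IN=(all ⊤)  OUT={c:4; rest ⊤}
  B2:  IN=(all ⊤)  OUT=(all ⊤)
  B3:  IN=(all ⊤)  OUT={b:0; rest ⊤}
  B4:  IN=(all ⊤)  OUT=(all ⊤)
  B5:  IN=(all ⊤)  OUT={e:-1; rest ⊤}
  B6:  IN=(all ⊤)  OUT=(all ⊤)
  B7:  IN=(all ⊤)  OUT=(all ⊤)
  B8:  IN=(all ⊤)  OUT=(all ⊤)

Merge at B3: IN[B3] = OUT[B2] = {a: ⊤, b: ⊤, c: ⊤, d: ⊤, e: ⊤, f: ⊤}
Applying B3's transfer function to that IN value gives OUT[B3] (row B3 above).

Answer: {a: ⊤, b: 0, c: ⊤, d: ⊤, e: ⊤, f: ⊤}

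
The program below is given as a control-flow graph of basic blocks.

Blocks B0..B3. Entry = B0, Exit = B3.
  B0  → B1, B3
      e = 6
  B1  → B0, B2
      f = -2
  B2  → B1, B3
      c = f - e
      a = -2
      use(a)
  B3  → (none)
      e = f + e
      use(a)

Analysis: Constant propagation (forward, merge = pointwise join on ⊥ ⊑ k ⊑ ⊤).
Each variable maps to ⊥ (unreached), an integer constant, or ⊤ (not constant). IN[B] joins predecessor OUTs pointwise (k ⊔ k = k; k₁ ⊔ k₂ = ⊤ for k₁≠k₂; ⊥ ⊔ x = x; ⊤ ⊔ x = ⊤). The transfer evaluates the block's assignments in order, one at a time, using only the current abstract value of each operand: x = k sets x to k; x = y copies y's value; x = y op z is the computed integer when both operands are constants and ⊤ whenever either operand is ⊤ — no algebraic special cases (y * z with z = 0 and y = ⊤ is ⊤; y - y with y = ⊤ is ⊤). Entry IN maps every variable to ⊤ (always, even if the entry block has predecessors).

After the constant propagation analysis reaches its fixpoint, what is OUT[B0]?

Answer: {a: ⊤, b: ⊤, c: ⊤, d: ⊤, e: 6, f: ⊤}

Working:
Converged values:
  B0:   IN=(all ⊤)   OUT={e:6; rest ⊤}
  B1:   IN={e:6; rest ⊤}   OUT={e:6, f:-2; rest ⊤}
  B2:   IN={e:6, f:-2; rest ⊤}   OUT={a:-2, c:-8, e:6, f:-2; rest ⊤}
  B3:   IN={e:6; rest ⊤}   OUT=(all ⊤)

Merge at B0 (entry node, so the boundary value (all ⊤) is joined with the incoming edge(s)): IN[B0] = (all ⊤) ⊔ OUT[B1] = {a: ⊤, b: ⊤, c: ⊤, d: ⊤, e: ⊤, f: ⊤}
Applying B0's transfer function to that IN value gives OUT[B0] (row B0 above).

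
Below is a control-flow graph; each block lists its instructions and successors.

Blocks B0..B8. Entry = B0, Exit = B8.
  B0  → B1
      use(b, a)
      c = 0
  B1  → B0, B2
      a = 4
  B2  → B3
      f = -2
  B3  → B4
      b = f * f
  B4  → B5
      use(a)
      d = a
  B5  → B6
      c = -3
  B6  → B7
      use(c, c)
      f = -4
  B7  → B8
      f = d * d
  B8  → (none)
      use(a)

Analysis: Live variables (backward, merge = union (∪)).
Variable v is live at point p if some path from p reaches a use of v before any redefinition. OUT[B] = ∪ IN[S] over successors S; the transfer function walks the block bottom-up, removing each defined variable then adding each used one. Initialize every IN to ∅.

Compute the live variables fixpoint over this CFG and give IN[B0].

Per-block solution:
  B0: | IN={a, b} | OUT={b}
  B1: | IN={b} | OUT={a, b}
  B2: | IN={a} | OUT={a, f}
  B3: | IN={a, f} | OUT={a}
  B4: | IN={a} | OUT={a, d}
  B5: | IN={a, d} | OUT={a, c, d}
  B6: | IN={a, c, d} | OUT={a, d}
  B7: | IN={a, d} | OUT={a}
  B8: | IN={a} | OUT={}

Merge at B0: OUT[B0] = IN[B1] = {b}
Applying B0's transfer function to that OUT value gives IN[B0] (row B0 above).

Answer: {a, b}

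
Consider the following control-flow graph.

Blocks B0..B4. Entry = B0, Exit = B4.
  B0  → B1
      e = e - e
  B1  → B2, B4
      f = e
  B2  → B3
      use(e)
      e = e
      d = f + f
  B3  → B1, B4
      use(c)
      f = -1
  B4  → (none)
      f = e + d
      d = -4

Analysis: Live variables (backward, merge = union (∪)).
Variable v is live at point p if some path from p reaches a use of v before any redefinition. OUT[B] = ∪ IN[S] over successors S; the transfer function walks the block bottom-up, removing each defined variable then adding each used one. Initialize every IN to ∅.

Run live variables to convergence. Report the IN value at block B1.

Answer: {c, d, e}

Trace:
Fixpoint table:
  B0:  IN={c, d, e}  OUT={c, d, e}
  B1:  IN={c, d, e}  OUT={c, d, e, f}
  B2:  IN={c, e, f}  OUT={c, d, e}
  B3:  IN={c, d, e}  OUT={c, d, e}
  B4:  IN={d, e}  OUT={}

Merge at B1: OUT[B1] = IN[B2] ⊔ IN[B4] = {c, d, e, f}
Applying B1's transfer function to that OUT value gives IN[B1] (row B1 above).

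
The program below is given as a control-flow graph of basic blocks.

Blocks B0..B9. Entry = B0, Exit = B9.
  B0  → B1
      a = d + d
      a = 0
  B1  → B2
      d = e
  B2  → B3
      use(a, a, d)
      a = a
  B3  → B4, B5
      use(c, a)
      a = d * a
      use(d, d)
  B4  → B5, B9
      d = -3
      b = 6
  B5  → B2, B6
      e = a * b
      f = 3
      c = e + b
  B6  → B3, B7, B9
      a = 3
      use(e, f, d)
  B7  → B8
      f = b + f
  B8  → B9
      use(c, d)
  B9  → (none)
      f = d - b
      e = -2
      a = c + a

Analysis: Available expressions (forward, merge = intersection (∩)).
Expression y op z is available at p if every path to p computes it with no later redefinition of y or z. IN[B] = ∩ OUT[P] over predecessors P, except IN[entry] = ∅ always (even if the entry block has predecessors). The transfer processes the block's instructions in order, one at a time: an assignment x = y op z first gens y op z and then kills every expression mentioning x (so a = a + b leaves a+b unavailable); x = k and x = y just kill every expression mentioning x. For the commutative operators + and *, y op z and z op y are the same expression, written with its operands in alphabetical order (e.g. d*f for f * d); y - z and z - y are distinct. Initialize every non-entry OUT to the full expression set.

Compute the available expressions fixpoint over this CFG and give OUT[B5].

Answer: {a*b, b+e}

Trace:
Converged values:
  B0:  IN={}  OUT={d+d}
  B1:  IN={d+d}  OUT={}
  B2:  IN={}  OUT={}
  B3:  IN={}  OUT={}
  B4:  IN={}  OUT={}
  B5:  IN={}  OUT={a*b, b+e}
  B6:  IN={a*b, b+e}  OUT={b+e}
  B7:  IN={b+e}  OUT={b+e}
  B8:  IN={b+e}  OUT={b+e}
  B9:  IN={}  OUT={d-b}

Merge at B5: IN[B5] = OUT[B3] ∩ OUT[B4] = {}
Applying B5's transfer function to that IN value gives OUT[B5] (row B5 above).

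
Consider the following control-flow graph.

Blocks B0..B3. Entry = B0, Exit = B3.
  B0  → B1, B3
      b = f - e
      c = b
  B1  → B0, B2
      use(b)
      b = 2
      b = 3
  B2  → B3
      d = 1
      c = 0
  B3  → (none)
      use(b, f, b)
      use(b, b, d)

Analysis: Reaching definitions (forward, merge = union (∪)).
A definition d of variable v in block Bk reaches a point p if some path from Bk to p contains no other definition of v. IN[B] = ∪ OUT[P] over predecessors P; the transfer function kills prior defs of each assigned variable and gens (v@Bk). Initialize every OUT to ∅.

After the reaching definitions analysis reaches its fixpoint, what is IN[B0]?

Per-block solution:
  B0:  IN={b@B1, c@B0}  OUT={b@B0, c@B0}
  B1:  IN={b@B0, c@B0}  OUT={b@B1, c@B0}
  B2:  IN={b@B1, c@B0}  OUT={b@B1, c@B2, d@B2}
  B3:  IN={b@B0, b@B1, c@B0, c@B2, d@B2}  OUT={b@B0, b@B1, c@B0, c@B2, d@B2}

Merge at B0 (entry node, so the boundary value {} is joined with the incoming edge(s)): IN[B0] = {} ⊔ OUT[B1] = {b@B1, c@B0}

Answer: {b@B1, c@B0}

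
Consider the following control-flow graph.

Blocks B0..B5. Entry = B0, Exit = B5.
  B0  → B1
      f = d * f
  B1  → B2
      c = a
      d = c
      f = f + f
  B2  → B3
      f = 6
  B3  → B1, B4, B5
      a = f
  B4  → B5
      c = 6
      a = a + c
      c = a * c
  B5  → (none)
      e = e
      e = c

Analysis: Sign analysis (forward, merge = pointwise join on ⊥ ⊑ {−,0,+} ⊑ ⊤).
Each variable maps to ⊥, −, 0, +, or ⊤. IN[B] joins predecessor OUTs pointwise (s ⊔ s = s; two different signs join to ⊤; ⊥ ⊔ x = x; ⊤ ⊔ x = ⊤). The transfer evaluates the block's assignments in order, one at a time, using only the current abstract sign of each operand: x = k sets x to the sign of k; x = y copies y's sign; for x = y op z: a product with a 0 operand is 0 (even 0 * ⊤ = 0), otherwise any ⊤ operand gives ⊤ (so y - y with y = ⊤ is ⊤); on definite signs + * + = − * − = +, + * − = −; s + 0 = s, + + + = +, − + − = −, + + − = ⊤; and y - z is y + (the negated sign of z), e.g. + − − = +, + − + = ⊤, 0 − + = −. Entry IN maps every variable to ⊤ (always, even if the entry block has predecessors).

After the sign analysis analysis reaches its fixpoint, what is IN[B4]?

Answer: {a: +, b: ⊤, c: ⊤, d: ⊤, e: ⊤, f: +}

Derivation:
Converged values:
  B0: | IN=(all ⊤) | OUT=(all ⊤)
  B1: | IN=(all ⊤) | OUT=(all ⊤)
  B2: | IN=(all ⊤) | OUT={f:+; rest ⊤}
  B3: | IN={f:+; rest ⊤} | OUT={a:+, f:+; rest ⊤}
  B4: | IN={a:+, f:+; rest ⊤} | OUT={a:+, c:+, f:+; rest ⊤}
  B5: | IN={a:+, f:+; rest ⊤} | OUT={a:+, f:+; rest ⊤}

Merge at B4: IN[B4] = OUT[B3] = {a: +, b: ⊤, c: ⊤, d: ⊤, e: ⊤, f: +}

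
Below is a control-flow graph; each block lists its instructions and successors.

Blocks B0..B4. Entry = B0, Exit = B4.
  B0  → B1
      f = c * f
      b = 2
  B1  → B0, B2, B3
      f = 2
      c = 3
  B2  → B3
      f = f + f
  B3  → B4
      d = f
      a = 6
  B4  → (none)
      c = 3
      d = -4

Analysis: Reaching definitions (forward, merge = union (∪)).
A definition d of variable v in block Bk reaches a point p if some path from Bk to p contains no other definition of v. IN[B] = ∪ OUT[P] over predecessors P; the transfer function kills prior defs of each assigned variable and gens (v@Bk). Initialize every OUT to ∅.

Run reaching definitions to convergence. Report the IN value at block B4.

Converged values:
  B0: | IN={b@B0, c@B1, f@B1} | OUT={b@B0, c@B1, f@B0}
  B1: | IN={b@B0, c@B1, f@B0} | OUT={b@B0, c@B1, f@B1}
  B2: | IN={b@B0, c@B1, f@B1} | OUT={b@B0, c@B1, f@B2}
  B3: | IN={b@B0, c@B1, f@B1, f@B2} | OUT={a@B3, b@B0, c@B1, d@B3, f@B1, f@B2}
  B4: | IN={a@B3, b@B0, c@B1, d@B3, f@B1, f@B2} | OUT={a@B3, b@B0, c@B4, d@B4, f@B1, f@B2}

Merge at B4: IN[B4] = OUT[B3] = {a@B3, b@B0, c@B1, d@B3, f@B1, f@B2}

Answer: {a@B3, b@B0, c@B1, d@B3, f@B1, f@B2}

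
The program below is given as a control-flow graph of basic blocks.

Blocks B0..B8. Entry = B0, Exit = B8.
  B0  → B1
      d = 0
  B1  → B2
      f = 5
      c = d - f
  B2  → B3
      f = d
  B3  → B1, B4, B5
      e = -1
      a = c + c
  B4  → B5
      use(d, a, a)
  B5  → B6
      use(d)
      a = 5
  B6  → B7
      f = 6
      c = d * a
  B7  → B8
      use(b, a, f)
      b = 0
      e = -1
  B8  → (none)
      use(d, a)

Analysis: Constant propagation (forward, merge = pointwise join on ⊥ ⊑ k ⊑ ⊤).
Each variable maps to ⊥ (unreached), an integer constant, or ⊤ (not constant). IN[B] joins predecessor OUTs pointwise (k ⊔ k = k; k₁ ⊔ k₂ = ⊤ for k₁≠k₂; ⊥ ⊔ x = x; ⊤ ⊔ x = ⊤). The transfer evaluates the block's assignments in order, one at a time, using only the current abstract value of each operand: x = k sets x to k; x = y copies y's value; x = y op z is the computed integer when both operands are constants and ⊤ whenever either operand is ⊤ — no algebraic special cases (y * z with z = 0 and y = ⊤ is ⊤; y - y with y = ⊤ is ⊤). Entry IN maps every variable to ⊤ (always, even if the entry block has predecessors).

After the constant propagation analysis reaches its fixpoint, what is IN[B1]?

Fixpoint table:
  B0:   IN=(all ⊤)   OUT={d:0; rest ⊤}
  B1:   IN={d:0; rest ⊤}   OUT={c:-5, d:0, f:5; rest ⊤}
  B2:   IN={c:-5, d:0, f:5; rest ⊤}   OUT={c:-5, d:0, f:0; rest ⊤}
  B3:   IN={c:-5, d:0, f:0; rest ⊤}   OUT={a:-10, c:-5, d:0, e:-1, f:0; rest ⊤}
  B4:   IN={a:-10, c:-5, d:0, e:-1, f:0; rest ⊤}   OUT={a:-10, c:-5, d:0, e:-1, f:0; rest ⊤}
  B5:   IN={a:-10, c:-5, d:0, e:-1, f:0; rest ⊤}   OUT={a:5, c:-5, d:0, e:-1, f:0; rest ⊤}
  B6:   IN={a:5, c:-5, d:0, e:-1, f:0; rest ⊤}   OUT={a:5, c:0, d:0, e:-1, f:6; rest ⊤}
  B7:   IN={a:5, c:0, d:0, e:-1, f:6; rest ⊤}   OUT={a:5, b:0, c:0, d:0, e:-1, f:6; rest ⊤}
  B8:   IN={a:5, b:0, c:0, d:0, e:-1, f:6; rest ⊤}   OUT={a:5, b:0, c:0, d:0, e:-1, f:6; rest ⊤}

Merge at B1: IN[B1] = OUT[B0] ⊔ OUT[B3] = {a: ⊤, b: ⊤, c: ⊤, d: 0, e: ⊤, f: ⊤}

Answer: {a: ⊤, b: ⊤, c: ⊤, d: 0, e: ⊤, f: ⊤}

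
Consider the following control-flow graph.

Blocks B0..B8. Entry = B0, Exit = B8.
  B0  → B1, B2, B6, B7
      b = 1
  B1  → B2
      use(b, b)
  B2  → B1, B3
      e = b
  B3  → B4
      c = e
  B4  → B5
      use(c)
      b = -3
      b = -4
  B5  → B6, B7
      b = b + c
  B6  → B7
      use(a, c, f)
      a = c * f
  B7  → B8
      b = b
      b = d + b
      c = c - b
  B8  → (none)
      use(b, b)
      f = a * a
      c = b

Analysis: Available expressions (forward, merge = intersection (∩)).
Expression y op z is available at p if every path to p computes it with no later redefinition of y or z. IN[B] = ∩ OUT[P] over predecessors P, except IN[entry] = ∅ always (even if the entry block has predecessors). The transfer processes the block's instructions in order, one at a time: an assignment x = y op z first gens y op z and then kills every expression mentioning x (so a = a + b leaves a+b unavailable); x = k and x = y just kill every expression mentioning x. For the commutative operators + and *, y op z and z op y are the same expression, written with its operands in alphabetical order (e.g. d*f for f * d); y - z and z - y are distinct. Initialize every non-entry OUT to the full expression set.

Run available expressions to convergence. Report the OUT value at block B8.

Converged values:
  B0:   IN={}   OUT={}
  B1:   IN={}   OUT={}
  B2:   IN={}   OUT={}
  B3:   IN={}   OUT={}
  B4:   IN={}   OUT={}
  B5:   IN={}   OUT={}
  B6:   IN={}   OUT={c*f}
  B7:   IN={}   OUT={}
  B8:   IN={}   OUT={a*a}

Merge at B8: IN[B8] = OUT[B7] = {}
Applying B8's transfer function to that IN value gives OUT[B8] (row B8 above).

Answer: {a*a}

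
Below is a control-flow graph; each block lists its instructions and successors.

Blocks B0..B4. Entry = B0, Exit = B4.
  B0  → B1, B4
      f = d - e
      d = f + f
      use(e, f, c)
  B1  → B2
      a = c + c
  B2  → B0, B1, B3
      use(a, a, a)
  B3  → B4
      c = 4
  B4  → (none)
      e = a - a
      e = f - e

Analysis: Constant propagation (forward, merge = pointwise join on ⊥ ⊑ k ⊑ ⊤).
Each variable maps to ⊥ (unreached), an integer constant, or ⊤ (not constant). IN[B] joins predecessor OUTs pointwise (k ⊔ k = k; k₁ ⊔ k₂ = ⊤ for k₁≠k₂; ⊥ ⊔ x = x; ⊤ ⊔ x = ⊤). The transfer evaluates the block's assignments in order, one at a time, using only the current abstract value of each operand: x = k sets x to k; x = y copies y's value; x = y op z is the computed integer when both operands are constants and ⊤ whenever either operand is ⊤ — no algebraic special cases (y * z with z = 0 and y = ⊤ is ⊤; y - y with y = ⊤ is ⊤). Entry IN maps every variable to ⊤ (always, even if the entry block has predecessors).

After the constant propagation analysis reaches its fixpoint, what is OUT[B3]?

Converged values:
  B0: | IN=(all ⊤) | OUT=(all ⊤)
  B1: | IN=(all ⊤) | OUT=(all ⊤)
  B2: | IN=(all ⊤) | OUT=(all ⊤)
  B3: | IN=(all ⊤) | OUT={c:4; rest ⊤}
  B4: | IN=(all ⊤) | OUT=(all ⊤)

Merge at B3: IN[B3] = OUT[B2] = {a: ⊤, b: ⊤, c: ⊤, d: ⊤, e: ⊤, f: ⊤}
Applying B3's transfer function to that IN value gives OUT[B3] (row B3 above).

Answer: {a: ⊤, b: ⊤, c: 4, d: ⊤, e: ⊤, f: ⊤}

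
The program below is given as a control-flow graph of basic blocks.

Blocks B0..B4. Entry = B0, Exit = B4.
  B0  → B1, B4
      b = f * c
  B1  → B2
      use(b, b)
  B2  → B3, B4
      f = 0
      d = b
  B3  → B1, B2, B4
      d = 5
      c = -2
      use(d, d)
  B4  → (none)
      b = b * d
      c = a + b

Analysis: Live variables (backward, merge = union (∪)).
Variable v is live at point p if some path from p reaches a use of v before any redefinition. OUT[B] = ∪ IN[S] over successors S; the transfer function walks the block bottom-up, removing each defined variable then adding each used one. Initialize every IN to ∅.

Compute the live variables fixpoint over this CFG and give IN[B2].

Answer: {a, b}

Derivation:
Per-block solution:
  B0: | IN={a, c, d, f} | OUT={a, b, d}
  B1: | IN={a, b} | OUT={a, b}
  B2: | IN={a, b} | OUT={a, b, d}
  B3: | IN={a, b} | OUT={a, b, d}
  B4: | IN={a, b, d} | OUT={}

Merge at B2: OUT[B2] = IN[B3] ⊔ IN[B4] = {a, b, d}
Applying B2's transfer function to that OUT value gives IN[B2] (row B2 above).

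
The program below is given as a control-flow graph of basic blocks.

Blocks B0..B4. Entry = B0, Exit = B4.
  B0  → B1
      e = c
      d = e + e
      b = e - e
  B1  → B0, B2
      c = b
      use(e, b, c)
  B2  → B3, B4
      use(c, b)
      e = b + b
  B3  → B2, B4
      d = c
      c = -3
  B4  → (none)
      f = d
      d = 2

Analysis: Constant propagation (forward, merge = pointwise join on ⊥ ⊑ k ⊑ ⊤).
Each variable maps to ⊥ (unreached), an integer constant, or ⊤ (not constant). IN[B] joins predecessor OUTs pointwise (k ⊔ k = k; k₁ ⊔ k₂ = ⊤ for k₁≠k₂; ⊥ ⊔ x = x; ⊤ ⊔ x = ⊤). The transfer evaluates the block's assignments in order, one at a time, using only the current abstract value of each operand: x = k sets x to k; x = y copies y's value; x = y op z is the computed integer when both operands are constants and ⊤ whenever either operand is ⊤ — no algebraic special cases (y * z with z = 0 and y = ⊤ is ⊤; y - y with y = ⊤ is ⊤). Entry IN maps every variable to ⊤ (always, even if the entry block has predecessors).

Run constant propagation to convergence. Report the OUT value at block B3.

Fixpoint table:
  B0: | IN=(all ⊤) | OUT=(all ⊤)
  B1: | IN=(all ⊤) | OUT=(all ⊤)
  B2: | IN=(all ⊤) | OUT=(all ⊤)
  B3: | IN=(all ⊤) | OUT={c:-3; rest ⊤}
  B4: | IN=(all ⊤) | OUT={d:2; rest ⊤}

Merge at B3: IN[B3] = OUT[B2] = {a: ⊤, b: ⊤, c: ⊤, d: ⊤, e: ⊤, f: ⊤}
Applying B3's transfer function to that IN value gives OUT[B3] (row B3 above).

Answer: {a: ⊤, b: ⊤, c: -3, d: ⊤, e: ⊤, f: ⊤}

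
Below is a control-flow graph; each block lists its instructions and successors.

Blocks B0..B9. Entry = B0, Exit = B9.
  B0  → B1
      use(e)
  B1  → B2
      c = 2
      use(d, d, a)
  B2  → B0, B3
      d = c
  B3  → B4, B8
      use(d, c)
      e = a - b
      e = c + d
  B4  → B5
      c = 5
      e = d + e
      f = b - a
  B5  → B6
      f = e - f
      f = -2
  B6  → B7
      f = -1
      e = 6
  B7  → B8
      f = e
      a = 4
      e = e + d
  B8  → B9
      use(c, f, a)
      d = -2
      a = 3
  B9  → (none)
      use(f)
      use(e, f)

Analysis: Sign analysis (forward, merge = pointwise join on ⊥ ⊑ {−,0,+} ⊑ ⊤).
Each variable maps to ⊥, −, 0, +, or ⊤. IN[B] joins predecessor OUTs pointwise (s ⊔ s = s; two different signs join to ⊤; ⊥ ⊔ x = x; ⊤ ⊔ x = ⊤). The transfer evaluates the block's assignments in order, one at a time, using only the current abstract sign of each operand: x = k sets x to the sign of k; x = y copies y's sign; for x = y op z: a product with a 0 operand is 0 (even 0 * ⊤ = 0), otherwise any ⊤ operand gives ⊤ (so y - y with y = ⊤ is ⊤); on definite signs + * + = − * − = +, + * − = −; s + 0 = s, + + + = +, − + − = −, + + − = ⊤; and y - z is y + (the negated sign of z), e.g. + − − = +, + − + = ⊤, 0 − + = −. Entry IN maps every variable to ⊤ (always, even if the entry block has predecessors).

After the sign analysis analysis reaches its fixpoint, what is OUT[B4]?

Per-block solution:
  B0:  IN=(all ⊤)  OUT=(all ⊤)
  B1:  IN=(all ⊤)  OUT={c:+; rest ⊤}
  B2:  IN={c:+; rest ⊤}  OUT={c:+, d:+; rest ⊤}
  B3:  IN={c:+, d:+; rest ⊤}  OUT={c:+, d:+, e:+; rest ⊤}
  B4:  IN={c:+, d:+, e:+; rest ⊤}  OUT={c:+, d:+, e:+; rest ⊤}
  B5:  IN={c:+, d:+, e:+; rest ⊤}  OUT={c:+, d:+, e:+, f:-; rest ⊤}
  B6:  IN={c:+, d:+, e:+, f:-; rest ⊤}  OUT={c:+, d:+, e:+, f:-; rest ⊤}
  B7:  IN={c:+, d:+, e:+, f:-; rest ⊤}  OUT={a:+, c:+, d:+, e:+, f:+; rest ⊤}
  B8:  IN={c:+, d:+, e:+; rest ⊤}  OUT={a:+, c:+, d:-, e:+; rest ⊤}
  B9:  IN={a:+, c:+, d:-, e:+; rest ⊤}  OUT={a:+, c:+, d:-, e:+; rest ⊤}

Merge at B4: IN[B4] = OUT[B3] = {a: ⊤, b: ⊤, c: +, d: +, e: +, f: ⊤}
Applying B4's transfer function to that IN value gives OUT[B4] (row B4 above).

Answer: {a: ⊤, b: ⊤, c: +, d: +, e: +, f: ⊤}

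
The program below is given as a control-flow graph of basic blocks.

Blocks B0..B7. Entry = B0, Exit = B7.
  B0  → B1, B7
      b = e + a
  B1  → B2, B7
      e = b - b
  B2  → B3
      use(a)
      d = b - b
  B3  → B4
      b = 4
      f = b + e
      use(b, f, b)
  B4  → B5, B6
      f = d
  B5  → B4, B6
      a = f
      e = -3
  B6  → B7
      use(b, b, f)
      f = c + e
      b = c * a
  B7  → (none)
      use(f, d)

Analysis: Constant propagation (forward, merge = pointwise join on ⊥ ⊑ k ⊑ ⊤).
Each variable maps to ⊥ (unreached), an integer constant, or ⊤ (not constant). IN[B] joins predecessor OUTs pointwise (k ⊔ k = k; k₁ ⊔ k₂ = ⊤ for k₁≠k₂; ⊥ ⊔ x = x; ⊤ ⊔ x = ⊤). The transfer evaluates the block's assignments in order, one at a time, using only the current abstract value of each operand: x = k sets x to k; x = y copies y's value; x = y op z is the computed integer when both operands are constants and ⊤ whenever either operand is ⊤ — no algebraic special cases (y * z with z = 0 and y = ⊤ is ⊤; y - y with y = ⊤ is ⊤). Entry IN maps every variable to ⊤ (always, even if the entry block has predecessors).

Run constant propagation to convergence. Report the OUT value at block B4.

Answer: {a: ⊤, b: 4, c: ⊤, d: ⊤, e: ⊤, f: ⊤}

Working:
Per-block solution:
  B0:   IN=(all ⊤)   OUT=(all ⊤)
  B1:   IN=(all ⊤)   OUT=(all ⊤)
  B2:   IN=(all ⊤)   OUT=(all ⊤)
  B3:   IN=(all ⊤)   OUT={b:4; rest ⊤}
  B4:   IN={b:4; rest ⊤}   OUT={b:4; rest ⊤}
  B5:   IN={b:4; rest ⊤}   OUT={b:4, e:-3; rest ⊤}
  B6:   IN={b:4; rest ⊤}   OUT=(all ⊤)
  B7:   IN=(all ⊤)   OUT=(all ⊤)

Merge at B4: IN[B4] = OUT[B3] ⊔ OUT[B5] = {a: ⊤, b: 4, c: ⊤, d: ⊤, e: ⊤, f: ⊤}
Applying B4's transfer function to that IN value gives OUT[B4] (row B4 above).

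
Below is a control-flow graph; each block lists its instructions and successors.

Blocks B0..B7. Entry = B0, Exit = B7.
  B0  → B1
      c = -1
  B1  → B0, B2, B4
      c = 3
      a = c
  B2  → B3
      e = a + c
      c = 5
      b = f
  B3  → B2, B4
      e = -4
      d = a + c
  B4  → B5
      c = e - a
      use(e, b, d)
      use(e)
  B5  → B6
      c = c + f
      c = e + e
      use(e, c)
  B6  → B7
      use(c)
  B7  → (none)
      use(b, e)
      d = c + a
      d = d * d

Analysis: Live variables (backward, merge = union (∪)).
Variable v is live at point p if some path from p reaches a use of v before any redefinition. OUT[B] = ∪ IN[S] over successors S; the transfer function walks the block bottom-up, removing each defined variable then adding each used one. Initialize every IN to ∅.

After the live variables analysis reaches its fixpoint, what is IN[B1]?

Per-block solution:
  B0:  IN={b, d, e, f}  OUT={b, d, e, f}
  B1:  IN={b, d, e, f}  OUT={a, b, c, d, e, f}
  B2:  IN={a, c, f}  OUT={a, b, c, f}
  B3:  IN={a, b, c, f}  OUT={a, b, c, d, e, f}
  B4:  IN={a, b, d, e, f}  OUT={a, b, c, e, f}
  B5:  IN={a, b, c, e, f}  OUT={a, b, c, e}
  B6:  IN={a, b, c, e}  OUT={a, b, c, e}
  B7:  IN={a, b, c, e}  OUT={}

Merge at B1: OUT[B1] = IN[B0] ⊔ IN[B2] ⊔ IN[B4] = {a, b, c, d, e, f}
Applying B1's transfer function to that OUT value gives IN[B1] (row B1 above).

Answer: {b, d, e, f}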